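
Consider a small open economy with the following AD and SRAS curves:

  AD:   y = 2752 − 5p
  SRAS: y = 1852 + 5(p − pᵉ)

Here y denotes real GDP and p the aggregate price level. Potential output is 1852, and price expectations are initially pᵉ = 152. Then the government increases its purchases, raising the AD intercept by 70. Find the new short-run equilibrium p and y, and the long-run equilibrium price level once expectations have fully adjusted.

AD shifts right: new AD is y = 2822 − 5p. With pᵉ = 152, SRAS is y = 1092 + 5p.
Short run: 2822 − 5p = 1092 + 5p gives 1730 = 10p, so p = 173 and y = 2822 − 5·173 = 1957.
y = 1957 is above potential 1852; expectations adjust and SRAS shifts left until y = 1852.
Long run: on the new AD curve, 1852 = 2822 − 5p gives p = 194.

Short run: p = 173, y = 1957. Long run: p = 194.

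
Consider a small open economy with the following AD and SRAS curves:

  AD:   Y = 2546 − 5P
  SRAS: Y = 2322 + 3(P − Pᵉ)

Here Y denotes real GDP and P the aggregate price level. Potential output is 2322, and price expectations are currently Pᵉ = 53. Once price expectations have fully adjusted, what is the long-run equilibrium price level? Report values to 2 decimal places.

Long-run P = 44.80

Short run: with Pᵉ = 53, SRAS is Y = 2163 + 3P. Setting AD = SRAS gives 383 = 8P, so P = 47.88 and Y = 2546 − 5P = 2306.63.
Output 2306.63 is below potential 2322, so over time expected prices fall and SRAS shifts right until Y returns to 2322.
Long run: Y = 2322 on the AD curve gives 2322 = 2546 − 5P, so P = 44.80.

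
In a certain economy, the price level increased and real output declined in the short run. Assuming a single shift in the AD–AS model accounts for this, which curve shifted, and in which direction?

P rose and Y fell. An AD shift moves P and Y in the same direction; an SRAS shift moves them in opposite directions.
Here P and Y moved in opposite directions, so the SRAS curve shifted.
Since Y fell, SRAS shifted left.

SRAS shifted left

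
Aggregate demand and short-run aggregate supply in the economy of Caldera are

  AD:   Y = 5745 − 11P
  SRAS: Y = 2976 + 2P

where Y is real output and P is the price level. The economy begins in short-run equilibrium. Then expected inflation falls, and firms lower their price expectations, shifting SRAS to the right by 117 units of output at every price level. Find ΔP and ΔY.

ΔP = -9, ΔY = +99

This is a positive supply shock: SRAS shifts right.
New SRAS: Y = 3093 + 2P.
Set AD = SRAS: 5745 − 11P = 3093 + 2P, so 2652 = 13P and P = 204.
Y = 5745 − 11·204 = 3501.
Initially P = 213, Y = 3402, so ΔP = -9 and ΔY = +99.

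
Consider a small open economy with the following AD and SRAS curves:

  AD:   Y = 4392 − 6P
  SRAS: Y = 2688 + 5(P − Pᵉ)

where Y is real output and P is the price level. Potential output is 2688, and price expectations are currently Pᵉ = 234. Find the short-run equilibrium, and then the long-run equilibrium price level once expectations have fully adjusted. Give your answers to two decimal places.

Short run: with Pᵉ = 234, SRAS is Y = 1518 + 5P. Setting AD = SRAS gives 2874 = 11P, so P = 261.27 and Y = 4392 − 6P = 2824.36.
Output 2824.36 is above potential 2688, so over time expected prices rise and SRAS shifts left until Y returns to 2688.
Long run: Y = 2688 on the AD curve gives 2688 = 4392 − 6P, so P = 284.00.

Short run: P = 261.27, Y = 2824.36. Long run: P = 284.00.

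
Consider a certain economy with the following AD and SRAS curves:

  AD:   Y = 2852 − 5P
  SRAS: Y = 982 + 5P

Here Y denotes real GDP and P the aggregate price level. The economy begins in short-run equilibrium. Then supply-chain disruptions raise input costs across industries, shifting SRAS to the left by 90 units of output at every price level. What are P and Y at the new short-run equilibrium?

This is a negative supply shock: SRAS shifts left.
New SRAS: Y = 892 + 5P.
Set AD = SRAS: 2852 − 5P = 892 + 5P, so 1960 = 10P and P = 196.
Y = 2852 − 5·196 = 1872.

P = 196, Y = 1872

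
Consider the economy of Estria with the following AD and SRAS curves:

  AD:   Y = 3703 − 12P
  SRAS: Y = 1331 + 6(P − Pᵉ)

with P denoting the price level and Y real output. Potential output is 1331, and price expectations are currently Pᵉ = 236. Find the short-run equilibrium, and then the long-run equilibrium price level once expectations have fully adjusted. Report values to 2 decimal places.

Short run: P = 210.44, Y = 1177.67. Long run: P = 197.67.

Short run: with Pᵉ = 236, SRAS is Y = 6P − 85. Setting AD = SRAS gives 3788 = 18P, so P = 210.44 and Y = 3703 − 12P = 1177.67.
Output 1177.67 is below potential 1331, so over time expected prices fall and SRAS shifts right until Y returns to 1331.
Long run: Y = 1331 on the AD curve gives 1331 = 3703 − 12P, so P = 197.67.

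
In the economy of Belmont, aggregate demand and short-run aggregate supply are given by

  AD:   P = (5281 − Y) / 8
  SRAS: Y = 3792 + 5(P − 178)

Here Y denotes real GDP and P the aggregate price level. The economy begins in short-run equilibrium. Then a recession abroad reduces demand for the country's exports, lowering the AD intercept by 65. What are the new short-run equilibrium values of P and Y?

This is a negative demand shock: AD shifts left.
New AD: Y = 5216 − 8P.
SRAS can be written Y = 2902 + 5P.
Set AD = SRAS: 5216 − 8P = 2902 + 5P, so 2314 = 13P and P = 178.
Y = 5216 − 8·178 = 3792.

P = 178, Y = 3792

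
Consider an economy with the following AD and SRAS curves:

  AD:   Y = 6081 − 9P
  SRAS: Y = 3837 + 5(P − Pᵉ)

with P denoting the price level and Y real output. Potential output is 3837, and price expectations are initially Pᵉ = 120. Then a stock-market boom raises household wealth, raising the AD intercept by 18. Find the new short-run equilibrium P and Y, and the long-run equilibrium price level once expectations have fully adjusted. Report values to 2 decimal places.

AD shifts right: new AD is Y = 6099 − 9P. With Pᵉ = 120, SRAS is Y = 3237 + 5P.
Short run: 6099 − 9P = 3237 + 5P gives 2862 = 14P, so P = 204.43 and Y = 6099 − 9P = 4259.14.
Y = 4259.14 is above potential 3837; expectations adjust and SRAS shifts left until Y = 3837.
Long run: on the new AD curve, 3837 = 6099 − 9P gives P = 251.33.

Short run: P = 204.43, Y = 4259.14. Long run: P = 251.33.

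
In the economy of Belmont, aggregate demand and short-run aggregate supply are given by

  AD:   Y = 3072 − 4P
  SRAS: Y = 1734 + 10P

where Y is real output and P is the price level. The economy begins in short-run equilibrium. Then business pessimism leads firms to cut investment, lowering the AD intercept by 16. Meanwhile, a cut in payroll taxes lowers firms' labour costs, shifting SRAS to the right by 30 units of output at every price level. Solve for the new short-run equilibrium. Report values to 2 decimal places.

After both shocks: AD is Y = 3056 − 4P and SRAS is Y = 1764 + 10P.
Setting them equal: 1292 = 14P, so P = 92.29.
Substituting into AD, Y = 2686.86.

P = 92.29, Y = 2686.86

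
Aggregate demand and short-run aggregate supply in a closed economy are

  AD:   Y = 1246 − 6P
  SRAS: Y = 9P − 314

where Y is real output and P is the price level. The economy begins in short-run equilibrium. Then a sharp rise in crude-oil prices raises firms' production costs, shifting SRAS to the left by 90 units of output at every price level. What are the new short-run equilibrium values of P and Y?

This is a negative supply shock: SRAS shifts left.
New SRAS: Y = 9P − 404.
Set AD = SRAS: 1246 − 6P = 9P − 404, so 1650 = 15P and P = 110.
Y = 1246 − 6·110 = 586.

P = 110, Y = 586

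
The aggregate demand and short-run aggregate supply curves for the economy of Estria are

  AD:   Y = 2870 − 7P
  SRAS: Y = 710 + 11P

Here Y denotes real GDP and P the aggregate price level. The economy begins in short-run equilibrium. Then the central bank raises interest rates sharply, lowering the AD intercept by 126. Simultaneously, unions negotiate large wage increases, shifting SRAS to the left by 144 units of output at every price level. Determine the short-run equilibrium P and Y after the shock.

P = 121, Y = 1897

After both shocks: AD is Y = 2744 − 7P and SRAS is Y = 566 + 11P.
Setting them equal: 2178 = 18P, so P = 121.
Y = 2744 − 7·121 = 1897.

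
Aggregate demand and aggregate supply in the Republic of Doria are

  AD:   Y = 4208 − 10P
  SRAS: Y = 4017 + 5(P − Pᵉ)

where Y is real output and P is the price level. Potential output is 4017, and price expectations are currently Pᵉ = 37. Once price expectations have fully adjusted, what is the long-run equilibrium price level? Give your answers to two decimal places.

Long-run P = 19.10

Short run: with Pᵉ = 37, SRAS is Y = 3832 + 5P. Setting AD = SRAS gives 376 = 15P, so P = 25.07 and Y = 4208 − 10P = 3957.33.
Output 3957.33 is below potential 4017, so over time expected prices fall and SRAS shifts right until Y returns to 4017.
Long run: Y = 4017 on the AD curve gives 4017 = 4208 − 10P, so P = 19.10.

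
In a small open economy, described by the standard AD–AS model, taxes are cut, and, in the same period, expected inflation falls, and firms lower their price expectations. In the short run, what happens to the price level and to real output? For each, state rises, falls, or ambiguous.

The first event is a positive demand shock: AD shifts right, which by itself pushes P up and Y up.
The second is a favourable supply shock: SRAS shifts right, which by itself pushes P down and Y up.
The two shocks push P in opposite directions, so the effect on P is ambiguous. Both shocks push Y up, so Y rises.

Price level: ambiguous; output: rises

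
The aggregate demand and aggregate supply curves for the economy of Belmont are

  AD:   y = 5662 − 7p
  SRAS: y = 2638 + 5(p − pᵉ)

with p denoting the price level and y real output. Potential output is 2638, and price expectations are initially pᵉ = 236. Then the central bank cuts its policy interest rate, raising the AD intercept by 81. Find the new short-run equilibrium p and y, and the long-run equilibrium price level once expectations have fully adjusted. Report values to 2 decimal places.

Short run: p = 357.08, y = 3243.42. Long run: p = 443.57.

AD shifts right: new AD is y = 5743 − 7p. With pᵉ = 236, SRAS is y = 1458 + 5p.
Short run: 5743 − 7p = 1458 + 5p gives 4285 = 12p, so p = 357.08 and y = 5743 − 7p = 3243.42.
y = 3243.42 is above potential 2638; expectations adjust and SRAS shifts left until y = 2638.
Long run: on the new AD curve, 2638 = 5743 − 7p gives p = 443.57.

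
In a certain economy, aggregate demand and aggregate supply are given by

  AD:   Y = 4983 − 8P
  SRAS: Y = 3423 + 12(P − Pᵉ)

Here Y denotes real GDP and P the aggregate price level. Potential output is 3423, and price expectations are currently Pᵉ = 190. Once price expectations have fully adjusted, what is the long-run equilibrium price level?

Short run: with Pᵉ = 190, SRAS is Y = 1143 + 12P. Setting AD = SRAS gives 3840 = 20P, so P = 192 and Y = 4983 − 8·192 = 3447.
Output 3447 is above potential 3423, so over time expected prices rise and SRAS shifts left until Y returns to 3423.
Long run: Y = 3423 on the AD curve gives 3423 = 4983 − 8P, so P = 195.

Long-run P = 195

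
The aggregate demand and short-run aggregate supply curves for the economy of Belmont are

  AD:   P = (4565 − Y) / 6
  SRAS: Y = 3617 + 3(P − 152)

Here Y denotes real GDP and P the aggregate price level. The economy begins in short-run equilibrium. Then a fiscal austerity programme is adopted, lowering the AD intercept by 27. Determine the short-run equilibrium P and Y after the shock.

This is a negative demand shock: AD shifts left.
New AD: Y = 4538 − 6P.
SRAS can be written Y = 3161 + 3P.
Set AD = SRAS: 4538 − 6P = 3161 + 3P, so 1377 = 9P and P = 153.
Y = 4538 − 6·153 = 3620.

P = 153, Y = 3620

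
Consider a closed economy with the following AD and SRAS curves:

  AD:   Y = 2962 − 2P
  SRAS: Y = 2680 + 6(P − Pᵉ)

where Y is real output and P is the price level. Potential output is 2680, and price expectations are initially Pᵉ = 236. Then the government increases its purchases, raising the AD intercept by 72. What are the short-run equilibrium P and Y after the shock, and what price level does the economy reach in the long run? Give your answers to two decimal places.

Short run: P = 221.25, Y = 2591.50. Long run: P = 177.00.

AD shifts right: new AD is Y = 3034 − 2P. With Pᵉ = 236, SRAS is Y = 1264 + 6P.
Short run: 3034 − 2P = 1264 + 6P gives 1770 = 8P, so P = 221.25 and Y = 3034 − 2P = 2591.50.
Y = 2591.50 is below potential 2680; expectations adjust and SRAS shifts right until Y = 2680.
Long run: on the new AD curve, 2680 = 3034 − 2P gives P = 177.00.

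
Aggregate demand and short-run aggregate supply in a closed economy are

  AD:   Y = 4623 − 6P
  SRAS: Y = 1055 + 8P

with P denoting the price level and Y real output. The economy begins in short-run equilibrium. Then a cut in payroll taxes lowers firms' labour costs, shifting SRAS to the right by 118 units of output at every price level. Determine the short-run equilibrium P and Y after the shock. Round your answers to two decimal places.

P = 246.43, Y = 3144.43

This is a positive supply shock: SRAS shifts right.
New SRAS: Y = 1173 + 8P.
Set AD = SRAS: 4623 − 6P = 1173 + 8P, so 3450 = 14P and P = 246.43.
Substituting into AD, Y = 3144.43.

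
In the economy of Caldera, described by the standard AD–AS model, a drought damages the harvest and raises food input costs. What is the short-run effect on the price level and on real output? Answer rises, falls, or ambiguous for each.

This is an adverse supply shock: SRAS shifts left.
Moving along the downward-sloping AD curve, P rises and Y falls.

Price level: rises; output: falls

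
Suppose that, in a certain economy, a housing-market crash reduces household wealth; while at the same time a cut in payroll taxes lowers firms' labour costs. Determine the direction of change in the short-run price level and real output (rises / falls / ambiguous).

Price level: falls; output: ambiguous

The first event is a negative demand shock: AD shifts left, which by itself pushes P down and Y down.
The second is a favourable supply shock: SRAS shifts right, which by itself pushes P down and Y up.
Both shocks push P down, so P falls. The two shocks push Y in opposite directions, so the effect on Y is ambiguous.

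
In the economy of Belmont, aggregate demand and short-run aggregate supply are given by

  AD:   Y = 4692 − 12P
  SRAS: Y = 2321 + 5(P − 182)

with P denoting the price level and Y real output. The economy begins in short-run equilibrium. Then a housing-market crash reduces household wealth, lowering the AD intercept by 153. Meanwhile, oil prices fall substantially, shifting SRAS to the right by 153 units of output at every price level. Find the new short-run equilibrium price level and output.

After both shocks: AD is Y = 4539 − 12P and SRAS is Y = 1564 + 5P.
Setting them equal: 2975 = 17P, so P = 175.
Y = 4539 − 12·175 = 2439.

P = 175, Y = 2439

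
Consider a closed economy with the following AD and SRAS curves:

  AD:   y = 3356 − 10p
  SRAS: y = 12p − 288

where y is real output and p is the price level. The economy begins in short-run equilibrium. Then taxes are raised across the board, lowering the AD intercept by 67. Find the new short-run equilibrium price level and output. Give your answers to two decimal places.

p = 162.59, y = 1663.09

This is a negative demand shock: AD shifts left.
New AD: y = 3289 − 10p.
Set AD = SRAS: 3289 − 10p = 12p − 288, so 3577 = 22p and p = 162.59.
Substituting into AD, y = 1663.09.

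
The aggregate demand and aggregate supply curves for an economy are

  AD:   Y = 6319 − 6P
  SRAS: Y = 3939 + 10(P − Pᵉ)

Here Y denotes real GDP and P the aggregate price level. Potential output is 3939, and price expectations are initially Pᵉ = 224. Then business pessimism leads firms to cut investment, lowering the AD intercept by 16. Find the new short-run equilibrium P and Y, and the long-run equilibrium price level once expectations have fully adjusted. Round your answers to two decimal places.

Short run: P = 287.75, Y = 4576.50. Long run: P = 394.00.

AD shifts left: new AD is Y = 6303 − 6P. With Pᵉ = 224, SRAS is Y = 1699 + 10P.
Short run: 6303 − 6P = 1699 + 10P gives 4604 = 16P, so P = 287.75 and Y = 6303 − 6P = 4576.50.
Y = 4576.50 is above potential 3939; expectations adjust and SRAS shifts left until Y = 3939.
Long run: on the new AD curve, 3939 = 6303 − 6P gives P = 394.00.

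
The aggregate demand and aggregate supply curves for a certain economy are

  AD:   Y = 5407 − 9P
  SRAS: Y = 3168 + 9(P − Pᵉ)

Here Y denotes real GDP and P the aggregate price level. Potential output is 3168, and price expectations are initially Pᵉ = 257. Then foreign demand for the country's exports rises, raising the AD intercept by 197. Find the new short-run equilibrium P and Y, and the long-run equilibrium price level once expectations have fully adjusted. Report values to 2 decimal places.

Short run: P = 263.83, Y = 3229.50. Long run: P = 270.67.

AD shifts right: new AD is Y = 5604 − 9P. With Pᵉ = 257, SRAS is Y = 855 + 9P.
Short run: 5604 − 9P = 855 + 9P gives 4749 = 18P, so P = 263.83 and Y = 5604 − 9P = 3229.50.
Y = 3229.50 is above potential 3168; expectations adjust and SRAS shifts left until Y = 3168.
Long run: on the new AD curve, 3168 = 5604 − 9P gives P = 270.67.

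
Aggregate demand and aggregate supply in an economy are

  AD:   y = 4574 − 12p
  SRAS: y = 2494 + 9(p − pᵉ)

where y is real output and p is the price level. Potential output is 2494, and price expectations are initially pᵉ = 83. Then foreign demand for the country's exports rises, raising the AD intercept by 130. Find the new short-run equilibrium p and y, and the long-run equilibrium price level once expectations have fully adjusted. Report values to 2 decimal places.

AD shifts right: new AD is y = 4704 − 12p. With pᵉ = 83, SRAS is y = 1747 + 9p.
Short run: 4704 − 12p = 1747 + 9p gives 2957 = 21p, so p = 140.81 and y = 4704 − 12p = 3014.29.
y = 3014.29 is above potential 2494; expectations adjust and SRAS shifts left until y = 2494.
Long run: on the new AD curve, 2494 = 4704 − 12p gives p = 184.17.

Short run: p = 140.81, y = 3014.29. Long run: p = 184.17.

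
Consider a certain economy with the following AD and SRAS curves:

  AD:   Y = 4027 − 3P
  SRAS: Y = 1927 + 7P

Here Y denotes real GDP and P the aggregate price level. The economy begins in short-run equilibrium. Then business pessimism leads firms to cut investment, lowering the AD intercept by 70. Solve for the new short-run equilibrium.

P = 203, Y = 3348

This is a negative demand shock: AD shifts left.
New AD: Y = 3957 − 3P.
Set AD = SRAS: 3957 − 3P = 1927 + 7P, so 2030 = 10P and P = 203.
Y = 3957 − 3·203 = 3348.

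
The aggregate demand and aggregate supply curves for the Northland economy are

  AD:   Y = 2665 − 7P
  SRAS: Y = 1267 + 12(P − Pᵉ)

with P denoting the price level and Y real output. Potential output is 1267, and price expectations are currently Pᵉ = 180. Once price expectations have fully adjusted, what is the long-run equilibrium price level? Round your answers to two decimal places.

Short run: with Pᵉ = 180, SRAS is Y = 12P − 893. Setting AD = SRAS gives 3558 = 19P, so P = 187.26 and Y = 2665 − 7P = 1354.16.
Output 1354.16 is above potential 1267, so over time expected prices rise and SRAS shifts left until Y returns to 1267.
Long run: Y = 1267 on the AD curve gives 1267 = 2665 − 7P, so P = 199.71.

Long-run P = 199.71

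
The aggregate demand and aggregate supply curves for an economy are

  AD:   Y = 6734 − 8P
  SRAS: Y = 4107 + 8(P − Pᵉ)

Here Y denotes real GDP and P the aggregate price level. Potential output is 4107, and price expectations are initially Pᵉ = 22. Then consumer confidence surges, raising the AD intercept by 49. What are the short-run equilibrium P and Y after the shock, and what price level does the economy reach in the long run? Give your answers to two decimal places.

AD shifts right: new AD is Y = 6783 − 8P. With Pᵉ = 22, SRAS is Y = 3931 + 8P.
Short run: 6783 − 8P = 3931 + 8P gives 2852 = 16P, so P = 178.25 and Y = 6783 − 8P = 5357.00.
Y = 5357.00 is above potential 4107; expectations adjust and SRAS shifts left until Y = 4107.
Long run: on the new AD curve, 4107 = 6783 − 8P gives P = 334.50.

Short run: P = 178.25, Y = 5357.00. Long run: P = 334.50.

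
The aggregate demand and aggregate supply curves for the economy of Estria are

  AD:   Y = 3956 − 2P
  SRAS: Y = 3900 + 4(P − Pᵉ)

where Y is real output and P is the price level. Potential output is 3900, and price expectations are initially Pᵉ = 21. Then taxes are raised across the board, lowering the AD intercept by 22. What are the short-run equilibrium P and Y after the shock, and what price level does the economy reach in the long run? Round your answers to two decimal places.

Short run: P = 19.67, Y = 3894.67. Long run: P = 17.00.

AD shifts left: new AD is Y = 3934 − 2P. With Pᵉ = 21, SRAS is Y = 3816 + 4P.
Short run: 3934 − 2P = 3816 + 4P gives 118 = 6P, so P = 19.67 and Y = 3934 − 2P = 3894.67.
Y = 3894.67 is below potential 3900; expectations adjust and SRAS shifts right until Y = 3900.
Long run: on the new AD curve, 3900 = 3934 − 2P gives P = 17.00.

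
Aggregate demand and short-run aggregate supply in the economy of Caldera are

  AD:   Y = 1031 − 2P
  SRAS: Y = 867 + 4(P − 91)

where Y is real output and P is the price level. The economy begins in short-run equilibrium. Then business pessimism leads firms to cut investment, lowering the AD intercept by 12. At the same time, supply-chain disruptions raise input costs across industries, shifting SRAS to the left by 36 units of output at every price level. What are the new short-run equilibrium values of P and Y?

P = 92, Y = 835

After both shocks: AD is Y = 1019 − 2P and SRAS is Y = 467 + 4P.
Setting them equal: 552 = 6P, so P = 92.
Y = 1019 − 2·92 = 835.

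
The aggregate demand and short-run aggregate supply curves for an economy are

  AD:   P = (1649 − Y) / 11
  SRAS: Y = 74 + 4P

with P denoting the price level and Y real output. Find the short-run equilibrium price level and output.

P = 105, Y = 494

Rearrange AD to Y = 1649 − 11P.
Set AD = SRAS: 1649 − 11P = 74 + 4P, so 1575 = 15P and P = 105.
Then Y = 1649 − 11·105 = 494.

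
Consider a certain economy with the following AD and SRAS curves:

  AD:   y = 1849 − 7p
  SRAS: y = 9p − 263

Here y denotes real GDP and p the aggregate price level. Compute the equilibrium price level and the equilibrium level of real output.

p = 132, y = 925

Set AD = SRAS: 1849 − 7p = 9p − 263, so 2112 = 16p and p = 132.
Then y = 1849 − 7·132 = 925.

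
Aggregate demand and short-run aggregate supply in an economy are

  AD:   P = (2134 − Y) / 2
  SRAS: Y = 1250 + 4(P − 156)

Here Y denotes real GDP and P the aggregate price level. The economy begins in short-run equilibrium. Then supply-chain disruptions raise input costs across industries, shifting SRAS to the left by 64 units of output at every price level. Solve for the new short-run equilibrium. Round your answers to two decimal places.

This is a negative supply shock: SRAS shifts left.
New SRAS: Y = 562 + 4P.
Set AD = SRAS: 2134 − 2P = 562 + 4P, so 1572 = 6P and P = 262.00.
Substituting into AD, Y = 1610.00.

P = 262.00, Y = 1610.00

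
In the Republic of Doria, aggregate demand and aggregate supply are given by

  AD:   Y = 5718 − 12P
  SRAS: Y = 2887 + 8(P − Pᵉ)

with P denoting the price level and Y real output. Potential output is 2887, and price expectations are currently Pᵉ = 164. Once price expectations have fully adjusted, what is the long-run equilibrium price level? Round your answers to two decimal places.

Long-run P = 235.92

Short run: with Pᵉ = 164, SRAS is Y = 1575 + 8P. Setting AD = SRAS gives 4143 = 20P, so P = 207.15 and Y = 5718 − 12P = 3232.20.
Output 3232.20 is above potential 2887, so over time expected prices rise and SRAS shifts left until Y returns to 2887.
Long run: Y = 2887 on the AD curve gives 2887 = 5718 − 12P, so P = 235.92.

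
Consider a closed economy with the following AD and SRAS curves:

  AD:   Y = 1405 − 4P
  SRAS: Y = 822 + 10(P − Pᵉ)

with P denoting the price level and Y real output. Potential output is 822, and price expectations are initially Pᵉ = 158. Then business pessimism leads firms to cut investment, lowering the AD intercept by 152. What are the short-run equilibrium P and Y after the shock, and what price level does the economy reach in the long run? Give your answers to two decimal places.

Short run: P = 143.64, Y = 678.43. Long run: P = 107.75.

AD shifts left: new AD is Y = 1253 − 4P. With Pᵉ = 158, SRAS is Y = 10P − 758.
Short run: 1253 − 4P = 10P − 758 gives 2011 = 14P, so P = 143.64 and Y = 1253 − 4P = 678.43.
Y = 678.43 is below potential 822; expectations adjust and SRAS shifts right until Y = 822.
Long run: on the new AD curve, 822 = 1253 − 4P gives P = 107.75.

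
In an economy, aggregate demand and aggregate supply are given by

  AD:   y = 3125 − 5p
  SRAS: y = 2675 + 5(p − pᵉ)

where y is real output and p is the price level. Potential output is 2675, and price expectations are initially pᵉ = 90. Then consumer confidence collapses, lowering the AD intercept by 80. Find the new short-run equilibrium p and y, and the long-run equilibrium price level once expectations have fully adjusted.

AD shifts left: new AD is y = 3045 − 5p. With pᵉ = 90, SRAS is y = 2225 + 5p.
Short run: 3045 − 5p = 2225 + 5p gives 820 = 10p, so p = 82 and y = 3045 − 5·82 = 2635.
y = 2635 is below potential 2675; expectations adjust and SRAS shifts right until y = 2675.
Long run: on the new AD curve, 2675 = 3045 − 5p gives p = 74.

Short run: p = 82, y = 2635. Long run: p = 74.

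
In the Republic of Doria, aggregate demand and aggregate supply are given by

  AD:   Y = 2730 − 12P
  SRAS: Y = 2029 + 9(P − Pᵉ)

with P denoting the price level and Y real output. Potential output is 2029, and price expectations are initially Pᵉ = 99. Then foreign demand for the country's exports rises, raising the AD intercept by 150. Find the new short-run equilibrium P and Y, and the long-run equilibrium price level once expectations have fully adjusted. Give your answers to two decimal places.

Short run: P = 82.95, Y = 1884.57. Long run: P = 70.92.

AD shifts right: new AD is Y = 2880 − 12P. With Pᵉ = 99, SRAS is Y = 1138 + 9P.
Short run: 2880 − 12P = 1138 + 9P gives 1742 = 21P, so P = 82.95 and Y = 2880 − 12P = 1884.57.
Y = 1884.57 is below potential 2029; expectations adjust and SRAS shifts right until Y = 2029.
Long run: on the new AD curve, 2029 = 2880 − 12P gives P = 70.92.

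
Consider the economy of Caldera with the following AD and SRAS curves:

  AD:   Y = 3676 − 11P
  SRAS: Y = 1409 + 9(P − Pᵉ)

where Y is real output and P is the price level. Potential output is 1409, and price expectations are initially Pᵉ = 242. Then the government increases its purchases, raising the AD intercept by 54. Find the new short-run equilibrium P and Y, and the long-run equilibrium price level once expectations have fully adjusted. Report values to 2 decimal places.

Short run: P = 224.95, Y = 1255.55. Long run: P = 211.00.

AD shifts right: new AD is Y = 3730 − 11P. With Pᵉ = 242, SRAS is Y = 9P − 769.
Short run: 3730 − 11P = 9P − 769 gives 4499 = 20P, so P = 224.95 and Y = 3730 − 11P = 1255.55.
Y = 1255.55 is below potential 1409; expectations adjust and SRAS shifts right until Y = 1409.
Long run: on the new AD curve, 1409 = 3730 − 11P gives P = 211.00.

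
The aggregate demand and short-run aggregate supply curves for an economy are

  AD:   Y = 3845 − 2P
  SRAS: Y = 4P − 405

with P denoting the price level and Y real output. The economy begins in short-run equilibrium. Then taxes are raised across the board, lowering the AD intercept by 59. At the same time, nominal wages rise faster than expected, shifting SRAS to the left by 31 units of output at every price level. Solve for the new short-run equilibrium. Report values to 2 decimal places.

P = 703.67, Y = 2378.67

After both shocks: AD is Y = 3786 − 2P and SRAS is Y = 4P − 436.
Setting them equal: 4222 = 6P, so P = 703.67.
Substituting into AD, Y = 2378.67.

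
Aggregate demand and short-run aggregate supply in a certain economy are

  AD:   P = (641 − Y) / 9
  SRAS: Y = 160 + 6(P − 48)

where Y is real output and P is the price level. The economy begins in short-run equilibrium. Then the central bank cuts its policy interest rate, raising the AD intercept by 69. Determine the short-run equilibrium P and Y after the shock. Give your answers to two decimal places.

This is a positive demand shock: AD shifts right.
New AD: Y = 710 − 9P.
SRAS can be written Y = 6P − 128.
Set AD = SRAS: 710 − 9P = 6P − 128, so 838 = 15P and P = 55.87.
Substituting into AD, Y = 207.20.

P = 55.87, Y = 207.20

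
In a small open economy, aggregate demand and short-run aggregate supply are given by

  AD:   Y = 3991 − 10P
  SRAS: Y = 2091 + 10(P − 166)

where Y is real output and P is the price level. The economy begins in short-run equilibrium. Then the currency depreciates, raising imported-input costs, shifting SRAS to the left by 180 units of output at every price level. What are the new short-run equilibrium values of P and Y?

This is a negative supply shock: SRAS shifts left.
New SRAS: Y = 251 + 10P.
Set AD = SRAS: 3991 − 10P = 251 + 10P, so 3740 = 20P and P = 187.
Y = 3991 − 10·187 = 2121.

P = 187, Y = 2121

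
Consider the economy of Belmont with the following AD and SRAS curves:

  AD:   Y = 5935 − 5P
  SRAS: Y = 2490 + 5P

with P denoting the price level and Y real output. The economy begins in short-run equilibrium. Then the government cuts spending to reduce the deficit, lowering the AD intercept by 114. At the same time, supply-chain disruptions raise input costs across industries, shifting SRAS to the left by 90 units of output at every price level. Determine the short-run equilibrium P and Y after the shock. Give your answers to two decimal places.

After both shocks: AD is Y = 5821 − 5P and SRAS is Y = 2400 + 5P.
Setting them equal: 3421 = 10P, so P = 342.10.
Substituting into AD, Y = 4110.50.

P = 342.10, Y = 4110.50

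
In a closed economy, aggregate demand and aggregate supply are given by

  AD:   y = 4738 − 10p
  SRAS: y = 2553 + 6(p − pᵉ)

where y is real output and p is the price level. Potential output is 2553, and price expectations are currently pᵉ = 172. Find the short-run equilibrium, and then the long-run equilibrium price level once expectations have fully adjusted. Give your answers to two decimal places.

Short run: p = 201.06, y = 2727.38. Long run: p = 218.50.

Short run: with pᵉ = 172, SRAS is y = 1521 + 6p. Setting AD = SRAS gives 3217 = 16p, so p = 201.06 and y = 4738 − 10p = 2727.38.
Output 2727.38 is above potential 2553, so over time expected prices rise and SRAS shifts left until y returns to 2553.
Long run: y = 2553 on the AD curve gives 2553 = 4738 − 10p, so p = 218.50.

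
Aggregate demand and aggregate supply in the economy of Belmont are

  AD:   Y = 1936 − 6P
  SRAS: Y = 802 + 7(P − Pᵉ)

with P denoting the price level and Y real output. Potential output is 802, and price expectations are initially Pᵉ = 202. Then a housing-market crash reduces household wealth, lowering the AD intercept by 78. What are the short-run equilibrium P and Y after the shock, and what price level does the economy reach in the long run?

Short run: P = 190, Y = 718. Long run: P = 176.

AD shifts left: new AD is Y = 1858 − 6P. With Pᵉ = 202, SRAS is Y = 7P − 612.
Short run: 1858 − 6P = 7P − 612 gives 2470 = 13P, so P = 190 and Y = 1858 − 6·190 = 718.
Y = 718 is below potential 802; expectations adjust and SRAS shifts right until Y = 802.
Long run: on the new AD curve, 802 = 1858 − 6P gives P = 176.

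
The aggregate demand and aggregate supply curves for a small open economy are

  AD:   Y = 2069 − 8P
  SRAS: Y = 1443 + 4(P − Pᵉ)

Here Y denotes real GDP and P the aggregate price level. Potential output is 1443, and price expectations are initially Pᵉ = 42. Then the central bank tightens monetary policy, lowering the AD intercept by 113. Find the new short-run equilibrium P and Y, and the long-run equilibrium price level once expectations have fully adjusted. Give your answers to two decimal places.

Short run: P = 56.75, Y = 1502.00. Long run: P = 64.13.

AD shifts left: new AD is Y = 1956 − 8P. With Pᵉ = 42, SRAS is Y = 1275 + 4P.
Short run: 1956 − 8P = 1275 + 4P gives 681 = 12P, so P = 56.75 and Y = 1956 − 8P = 1502.00.
Y = 1502.00 is above potential 1443; expectations adjust and SRAS shifts left until Y = 1443.
Long run: on the new AD curve, 1443 = 1956 − 8P gives P = 64.13.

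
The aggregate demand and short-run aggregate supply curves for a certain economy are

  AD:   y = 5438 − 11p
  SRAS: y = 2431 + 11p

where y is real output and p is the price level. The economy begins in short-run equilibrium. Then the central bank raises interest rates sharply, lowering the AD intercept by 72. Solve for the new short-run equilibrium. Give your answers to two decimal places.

This is a negative demand shock: AD shifts left.
New AD: y = 5366 − 11p.
Set AD = SRAS: 5366 − 11p = 2431 + 11p, so 2935 = 22p and p = 133.41.
Substituting into AD, y = 3898.50.

p = 133.41, y = 3898.50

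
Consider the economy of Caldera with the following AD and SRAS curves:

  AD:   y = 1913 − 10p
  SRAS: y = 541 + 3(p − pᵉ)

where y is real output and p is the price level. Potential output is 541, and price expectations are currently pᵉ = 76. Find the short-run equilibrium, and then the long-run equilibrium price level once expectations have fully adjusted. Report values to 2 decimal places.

Short run: p = 123.08, y = 682.23. Long run: p = 137.20.

Short run: with pᵉ = 76, SRAS is y = 313 + 3p. Setting AD = SRAS gives 1600 = 13p, so p = 123.08 and y = 1913 − 10p = 682.23.
Output 682.23 is above potential 541, so over time expected prices rise and SRAS shifts left until y returns to 541.
Long run: y = 541 on the AD curve gives 541 = 1913 − 10p, so p = 137.20.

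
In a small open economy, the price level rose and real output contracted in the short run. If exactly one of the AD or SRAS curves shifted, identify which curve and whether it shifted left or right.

SRAS shifted left

P rose and Y fell. An AD shift moves P and Y in the same direction; an SRAS shift moves them in opposite directions.
Here P and Y moved in opposite directions, so the SRAS curve shifted.
Since Y fell, SRAS shifted left.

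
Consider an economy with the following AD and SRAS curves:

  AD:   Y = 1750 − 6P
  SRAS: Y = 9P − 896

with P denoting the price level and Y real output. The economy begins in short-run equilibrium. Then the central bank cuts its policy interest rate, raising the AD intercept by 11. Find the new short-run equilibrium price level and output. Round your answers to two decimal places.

This is a positive demand shock: AD shifts right.
New AD: Y = 1761 − 6P.
Set AD = SRAS: 1761 − 6P = 9P − 896, so 2657 = 15P and P = 177.13.
Substituting into AD, Y = 698.20.

P = 177.13, Y = 698.20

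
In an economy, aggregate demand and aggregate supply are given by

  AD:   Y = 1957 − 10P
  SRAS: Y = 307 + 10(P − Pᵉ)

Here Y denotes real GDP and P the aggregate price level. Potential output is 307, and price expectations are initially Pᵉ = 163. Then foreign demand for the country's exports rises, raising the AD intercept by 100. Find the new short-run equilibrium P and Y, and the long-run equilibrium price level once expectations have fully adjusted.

AD shifts right: new AD is Y = 2057 − 10P. With Pᵉ = 163, SRAS is Y = 10P − 1323.
Short run: 2057 − 10P = 10P − 1323 gives 3380 = 20P, so P = 169 and Y = 2057 − 10·169 = 367.
Y = 367 is above potential 307; expectations adjust and SRAS shifts left until Y = 307.
Long run: on the new AD curve, 307 = 2057 − 10P gives P = 175.

Short run: P = 169, Y = 367. Long run: P = 175.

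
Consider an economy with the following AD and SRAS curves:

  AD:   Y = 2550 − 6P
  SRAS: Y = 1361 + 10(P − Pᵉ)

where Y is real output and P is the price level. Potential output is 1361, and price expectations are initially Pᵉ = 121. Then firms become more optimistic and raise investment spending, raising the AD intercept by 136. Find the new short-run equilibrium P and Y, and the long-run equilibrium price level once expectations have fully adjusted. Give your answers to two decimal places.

AD shifts right: new AD is Y = 2686 − 6P. With Pᵉ = 121, SRAS is Y = 151 + 10P.
Short run: 2686 − 6P = 151 + 10P gives 2535 = 16P, so P = 158.44 and Y = 2686 − 6P = 1735.38.
Y = 1735.38 is above potential 1361; expectations adjust and SRAS shifts left until Y = 1361.
Long run: on the new AD curve, 1361 = 2686 − 6P gives P = 220.83.

Short run: P = 158.44, Y = 1735.38. Long run: P = 220.83.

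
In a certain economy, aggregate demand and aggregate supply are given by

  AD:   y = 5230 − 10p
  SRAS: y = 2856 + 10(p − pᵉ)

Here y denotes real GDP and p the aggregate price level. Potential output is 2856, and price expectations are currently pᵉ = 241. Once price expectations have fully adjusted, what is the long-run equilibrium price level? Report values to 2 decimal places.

Short run: with pᵉ = 241, SRAS is y = 446 + 10p. Setting AD = SRAS gives 4784 = 20p, so p = 239.20 and y = 5230 − 10p = 2838.00.
Output 2838.00 is below potential 2856, so over time expected prices fall and SRAS shifts right until y returns to 2856.
Long run: y = 2856 on the AD curve gives 2856 = 5230 − 10p, so p = 237.40.

Long-run p = 237.40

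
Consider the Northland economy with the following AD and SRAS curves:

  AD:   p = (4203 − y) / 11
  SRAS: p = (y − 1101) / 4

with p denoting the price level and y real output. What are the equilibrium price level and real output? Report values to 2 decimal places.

p = 206.80, y = 1928.20

Rearrange AD to y = 4203 − 11p.
Rearrange SRAS to y = 1101 + 4p.
Set AD = SRAS: 4203 − 11p = 1101 + 4p, so 3102 = 15p and p = 206.80.
Substituting into AD, y = 4203 − 11p = 1928.20.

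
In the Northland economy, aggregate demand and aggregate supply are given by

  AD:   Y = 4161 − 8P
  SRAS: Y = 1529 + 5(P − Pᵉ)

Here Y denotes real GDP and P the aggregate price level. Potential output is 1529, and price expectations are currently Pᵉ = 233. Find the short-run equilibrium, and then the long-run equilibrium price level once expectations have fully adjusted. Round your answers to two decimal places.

Short run: P = 292.08, Y = 1824.38. Long run: P = 329.00.

Short run: with Pᵉ = 233, SRAS is Y = 364 + 5P. Setting AD = SRAS gives 3797 = 13P, so P = 292.08 and Y = 4161 − 8P = 1824.38.
Output 1824.38 is above potential 1529, so over time expected prices rise and SRAS shifts left until Y returns to 1529.
Long run: Y = 1529 on the AD curve gives 1529 = 4161 − 8P, so P = 329.00.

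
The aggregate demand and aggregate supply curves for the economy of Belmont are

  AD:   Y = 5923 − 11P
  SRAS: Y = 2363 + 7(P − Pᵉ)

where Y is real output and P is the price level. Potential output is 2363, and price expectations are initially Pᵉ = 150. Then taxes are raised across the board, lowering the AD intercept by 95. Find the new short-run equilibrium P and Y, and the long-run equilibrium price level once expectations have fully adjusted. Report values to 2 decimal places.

AD shifts left: new AD is Y = 5828 − 11P. With Pᵉ = 150, SRAS is Y = 1313 + 7P.
Short run: 5828 − 11P = 1313 + 7P gives 4515 = 18P, so P = 250.83 and Y = 5828 − 11P = 3068.83.
Y = 3068.83 is above potential 2363; expectations adjust and SRAS shifts left until Y = 2363.
Long run: on the new AD curve, 2363 = 5828 − 11P gives P = 315.00.

Short run: P = 250.83, Y = 3068.83. Long run: P = 315.00.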